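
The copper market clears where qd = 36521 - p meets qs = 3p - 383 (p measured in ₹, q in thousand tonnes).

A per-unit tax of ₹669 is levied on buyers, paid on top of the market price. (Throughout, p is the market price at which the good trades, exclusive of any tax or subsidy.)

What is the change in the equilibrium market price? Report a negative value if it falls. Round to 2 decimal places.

-167.25

Original equilibrium: 36521 - p = 3p - 383 gives 36904 = 4p, so p = 9226 and q = 27295.
Since buyers pay the price plus the tax, the effective demand curve becomes qd = 35852 - p.
Equate the new curves: 35852 - p = 3p - 383, giving 36235 = 4p, p = 9058.75, q = 26793.25.
Δp = 9058.75 − 9226 = -167.25.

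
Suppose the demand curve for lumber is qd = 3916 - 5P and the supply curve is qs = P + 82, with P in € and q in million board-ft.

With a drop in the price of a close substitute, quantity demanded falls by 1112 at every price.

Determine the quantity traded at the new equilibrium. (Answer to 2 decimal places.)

535.67

Original equilibrium: 3916 - 5P = P + 82 gives 3834 = 6P, so P = 639 and q = 721.
With the change applied: demand qd = 2804 - 5P, supply qs = P + 82.
Equate the new curves: 2804 - 5P = P + 82, giving 2722 = 6P, P = 1361/3 ≈ 453.6667, q = 1607/3 ≈ 535.6667.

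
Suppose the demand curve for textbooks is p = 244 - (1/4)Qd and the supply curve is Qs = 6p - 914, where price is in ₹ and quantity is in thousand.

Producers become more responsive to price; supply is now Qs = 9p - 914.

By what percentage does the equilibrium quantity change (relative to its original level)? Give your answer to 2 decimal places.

+79.30

Initially, 976 - 4p = 6p - 914, so 1890 = 10p and p = 189, Q = 220.
The new curves are Qd = 976 - 4p (demand) and Qs = 9p - 914 (supply).
Equate the new curves: 976 - 4p = 9p - 914, giving 1890 = 13p, p = 1890/13 ≈ 145.3846, Q = 5128/13 ≈ 394.4615.
%ΔQ = (394.4615 − 220) / 220 × 100 = +79.30%.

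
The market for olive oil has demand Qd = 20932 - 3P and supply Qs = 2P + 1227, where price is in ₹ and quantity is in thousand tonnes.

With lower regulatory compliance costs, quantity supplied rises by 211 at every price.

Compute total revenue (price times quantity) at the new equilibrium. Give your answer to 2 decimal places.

36007757.28

Before the shock: 20932 - 3P = 2P + 1227 ⇒ 19705 = 5P ⇒ P = 3941, Q = 9109.
The new curves are Qd = 20932 - 3P (demand) and Qs = 2P + 1438 (supply).
New equilibrium: 20932 - 3P = 2P + 1438 ⇒ 19494 = 5P ⇒ P = 3898.8, Q = 9235.6.
New expenditure = 3898.8 × 9235.6 = 36007757.28.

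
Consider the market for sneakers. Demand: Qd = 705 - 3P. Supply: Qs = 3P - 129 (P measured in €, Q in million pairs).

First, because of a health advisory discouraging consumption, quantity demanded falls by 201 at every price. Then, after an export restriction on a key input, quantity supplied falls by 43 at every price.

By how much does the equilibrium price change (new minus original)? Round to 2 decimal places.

Solve the original market: 705 - 3P = 3P - 129, hence P = 139 and Q = 288.
After the shift, demand is Qd = 504 - 3P and supply is Qs = 3P - 172.
Setting them equal: 504 - 3P = 3P - 172 → 676 = 6P, so P = 338/3 ≈ 112.6667 and Q = 166.
ΔP = 112.6667 − 139 = -26.33.

-26.33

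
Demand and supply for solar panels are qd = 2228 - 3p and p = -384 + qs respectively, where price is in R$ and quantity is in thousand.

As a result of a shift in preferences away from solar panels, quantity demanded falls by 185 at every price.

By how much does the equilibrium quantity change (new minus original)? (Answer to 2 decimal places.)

-46.25

Solve the original market: 2228 - 3p = p + 384, hence p = 461 and q = 845.
The new curves are qd = 2043 - 3p (demand) and qs = p + 384 (supply).
Equate the new curves: 2043 - 3p = p + 384, giving 1659 = 4p, p = 414.75, q = 798.75.
Δq = 798.75 − 845 = -46.25.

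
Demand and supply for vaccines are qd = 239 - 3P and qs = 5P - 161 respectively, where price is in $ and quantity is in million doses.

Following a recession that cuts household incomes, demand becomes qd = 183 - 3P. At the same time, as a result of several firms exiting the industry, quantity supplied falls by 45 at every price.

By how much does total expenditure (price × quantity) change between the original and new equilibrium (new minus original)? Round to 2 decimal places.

-2644.80

Original equilibrium: 239 - 3P = 5P - 161 gives 400 = 8P, so P = 50 and q = 89.
The shock moves the curves to qd = 183 - 3P and qs = 5P - 206.
Equate the new curves: 183 - 3P = 5P - 206, giving 389 = 8P, P = 48.625, q = 37.125.
Expenditure moves from 50×89 = 4450 to 48.625×37.125 = 1805.203125; change = -2644.80.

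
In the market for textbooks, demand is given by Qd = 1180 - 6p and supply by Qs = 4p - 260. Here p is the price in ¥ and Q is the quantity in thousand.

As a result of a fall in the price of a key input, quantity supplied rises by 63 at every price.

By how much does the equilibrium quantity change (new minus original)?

Before the shock: 1180 - 6p = 4p - 260 ⇒ 1440 = 10p ⇒ p = 144, Q = 316.
The new curves are Qd = 1180 - 6p (demand) and Qs = 4p - 197 (supply).
New equilibrium: 1180 - 6p = 4p - 197 ⇒ 1377 = 10p ⇒ p = 137.7, Q = 353.8.
ΔQ = 353.8 − 316 = +37.8.

+37.8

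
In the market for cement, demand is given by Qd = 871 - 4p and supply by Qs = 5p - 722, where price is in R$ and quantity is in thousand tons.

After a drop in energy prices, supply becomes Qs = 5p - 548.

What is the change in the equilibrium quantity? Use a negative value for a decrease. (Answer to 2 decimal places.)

+77.33

Initially, 871 - 4p = 5p - 722, so 1593 = 9p and p = 177, Q = 163.
The new curves are Qd = 871 - 4p (demand) and Qs = 5p - 548 (supply).
Setting them equal: 871 - 4p = 5p - 548 → 1419 = 9p, so p = 473/3 ≈ 157.6667 and Q = 721/3 ≈ 240.3333.
ΔQ = 240.3333 − 163 = +77.33.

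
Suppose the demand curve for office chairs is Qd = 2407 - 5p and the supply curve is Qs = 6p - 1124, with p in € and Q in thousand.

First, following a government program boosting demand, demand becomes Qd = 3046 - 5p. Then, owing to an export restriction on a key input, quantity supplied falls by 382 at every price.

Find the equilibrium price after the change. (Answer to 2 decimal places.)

413.82

Before the shock: 2407 - 5p = 6p - 1124 ⇒ 3531 = 11p ⇒ p = 321, Q = 802.
The new curves are Qd = 3046 - 5p (demand) and Qs = 6p - 1506 (supply).
Equate the new curves: 3046 - 5p = 6p - 1506, giving 4552 = 11p, p = 4552/11 ≈ 413.8182, Q = 10746/11 ≈ 976.9091.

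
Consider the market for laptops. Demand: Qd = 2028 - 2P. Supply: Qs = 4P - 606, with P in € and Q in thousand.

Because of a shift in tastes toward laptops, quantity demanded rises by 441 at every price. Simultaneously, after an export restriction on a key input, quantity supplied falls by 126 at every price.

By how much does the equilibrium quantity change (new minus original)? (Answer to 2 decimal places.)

Before the shock: 2028 - 2P = 4P - 606 ⇒ 2634 = 6P ⇒ P = 439, Q = 1150.
After the shift, demand is Qd = 2469 - 2P and supply is Qs = 4P - 732.
Equate the new curves: 2469 - 2P = 4P - 732, giving 3201 = 6P, P = 533.5, Q = 1402.
ΔQ = 1402 − 1150 = +252.00.

+252.00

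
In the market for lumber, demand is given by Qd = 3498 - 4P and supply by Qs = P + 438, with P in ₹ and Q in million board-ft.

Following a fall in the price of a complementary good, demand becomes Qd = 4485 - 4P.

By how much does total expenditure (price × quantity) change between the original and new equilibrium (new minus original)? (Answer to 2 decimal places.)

+367045.56

Initially, 3498 - 4P = P + 438, so 3060 = 5P and P = 612, Q = 1050.
The shock moves the curves to Qd = 4485 - 4P and Qs = P + 438.
Equate the new curves: 4485 - 4P = P + 438, giving 4047 = 5P, P = 809.4, Q = 1247.4.
Expenditure moves from 612×1050 = 642600 to 809.4×1247.4 = 1009645.56; change = +367045.56.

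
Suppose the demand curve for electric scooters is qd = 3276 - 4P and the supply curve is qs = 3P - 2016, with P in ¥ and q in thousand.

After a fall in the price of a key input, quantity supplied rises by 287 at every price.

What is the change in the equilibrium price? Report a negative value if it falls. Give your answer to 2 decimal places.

-41.00

Original equilibrium: 3276 - 4P = 3P - 2016 gives 5292 = 7P, so P = 756 and q = 252.
The new curves are qd = 3276 - 4P (demand) and qs = 3P - 1729 (supply).
Equate the new curves: 3276 - 4P = 3P - 1729, giving 5005 = 7P, P = 715, q = 416.
ΔP = 715 − 756 = -41.00.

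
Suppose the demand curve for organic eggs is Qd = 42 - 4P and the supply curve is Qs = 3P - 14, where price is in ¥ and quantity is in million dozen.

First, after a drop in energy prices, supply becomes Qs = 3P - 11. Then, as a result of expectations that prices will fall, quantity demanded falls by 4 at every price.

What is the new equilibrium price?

7

Before the shock: 42 - 4P = 3P - 14 ⇒ 56 = 7P ⇒ P = 8, Q = 10.
The shock moves the curves to Qd = 38 - 4P and Qs = 3P - 11.
New equilibrium: 38 - 4P = 3P - 11 ⇒ 49 = 7P ⇒ P = 7, Q = 10.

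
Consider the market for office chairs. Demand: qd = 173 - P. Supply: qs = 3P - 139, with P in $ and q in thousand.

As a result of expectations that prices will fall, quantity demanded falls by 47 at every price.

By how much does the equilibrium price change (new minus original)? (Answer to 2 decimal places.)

Original equilibrium: 173 - P = 3P - 139 gives 312 = 4P, so P = 78 and q = 95.
The shock moves the curves to qd = 126 - P and qs = 3P - 139.
Clearing the new market: 126 - P = 3P - 139, so P = 66.25 and q = 59.75.
ΔP = 66.25 − 78 = -11.75.

-11.75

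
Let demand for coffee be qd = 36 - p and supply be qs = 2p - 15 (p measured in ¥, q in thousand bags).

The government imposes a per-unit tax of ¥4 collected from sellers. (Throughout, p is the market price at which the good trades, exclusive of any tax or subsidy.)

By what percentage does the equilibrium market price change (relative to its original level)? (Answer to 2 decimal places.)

Initially, 36 - p = 2p - 15, so 51 = 3p and p = 17, q = 19.
Since sellers keep the price net of the tax, the effective supply curve becomes qs = 2p - 23.
New equilibrium: 36 - p = 2p - 23 ⇒ 59 = 3p ⇒ p = 59/3 ≈ 19.6667, q = 49/3 ≈ 16.3333.
%Δp = (19.6667 − 17) / 17 × 100 = +15.69%.

+15.69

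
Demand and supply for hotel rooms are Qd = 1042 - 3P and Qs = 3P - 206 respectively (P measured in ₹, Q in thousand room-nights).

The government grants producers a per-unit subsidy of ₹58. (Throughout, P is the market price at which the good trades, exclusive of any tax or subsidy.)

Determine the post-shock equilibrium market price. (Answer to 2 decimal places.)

Original equilibrium: 1042 - 3P = 3P - 206 gives 1248 = 6P, so P = 208 and Q = 418.
Since sellers receive the price plus the subsidy, the effective supply curve becomes Qs = 3P - 32.
New equilibrium: 1042 - 3P = 3P - 32 ⇒ 1074 = 6P ⇒ P = 179, Q = 505.

179.00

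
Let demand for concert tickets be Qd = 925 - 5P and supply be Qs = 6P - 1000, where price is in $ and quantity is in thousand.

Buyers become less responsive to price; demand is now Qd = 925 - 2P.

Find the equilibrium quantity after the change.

Original equilibrium: 925 - 5P = 6P - 1000 gives 1925 = 11P, so P = 175 and Q = 50.
With the change applied: demand Qd = 925 - 2P, supply Qs = 6P - 1000.
Clearing the new market: 925 - 2P = 6P - 1000, so P = 240.625 and Q = 443.75.

443.75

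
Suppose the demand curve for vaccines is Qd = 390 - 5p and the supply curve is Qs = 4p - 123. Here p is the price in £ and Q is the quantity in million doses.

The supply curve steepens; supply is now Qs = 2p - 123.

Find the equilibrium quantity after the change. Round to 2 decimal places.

23.57

Initially, 390 - 5p = 4p - 123, so 513 = 9p and p = 57, Q = 105.
After the shift, demand is Qd = 390 - 5p and supply is Qs = 2p - 123.
New equilibrium: 390 - 5p = 2p - 123 ⇒ 513 = 7p ⇒ p = 513/7 ≈ 73.2857, Q = 165/7 ≈ 23.5714.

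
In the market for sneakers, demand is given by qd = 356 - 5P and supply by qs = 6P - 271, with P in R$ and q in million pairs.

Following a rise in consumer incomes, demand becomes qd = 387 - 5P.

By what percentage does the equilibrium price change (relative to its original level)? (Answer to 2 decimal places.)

Solve the original market: 356 - 5P = 6P - 271, hence P = 57 and q = 71.
With the change applied: demand qd = 387 - 5P, supply qs = 6P - 271.
New equilibrium: 387 - 5P = 6P - 271 ⇒ 658 = 11P ⇒ P = 658/11 ≈ 59.8182, q = 967/11 ≈ 87.9091.
%ΔP = (59.8182 − 57) / 57 × 100 = +4.94%.

+4.94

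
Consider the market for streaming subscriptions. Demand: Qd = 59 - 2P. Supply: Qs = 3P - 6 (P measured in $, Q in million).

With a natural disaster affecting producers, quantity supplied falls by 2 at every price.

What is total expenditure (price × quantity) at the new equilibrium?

431.48

Original equilibrium: 59 - 2P = 3P - 6 gives 65 = 5P, so P = 13 and Q = 33.
After the shift, demand is Qd = 59 - 2P and supply is Qs = 3P - 8.
Setting them equal: 59 - 2P = 3P - 8 → 67 = 5P, so P = 13.4 and Q = 32.2.
New expenditure = 13.4 × 32.2 = 431.48.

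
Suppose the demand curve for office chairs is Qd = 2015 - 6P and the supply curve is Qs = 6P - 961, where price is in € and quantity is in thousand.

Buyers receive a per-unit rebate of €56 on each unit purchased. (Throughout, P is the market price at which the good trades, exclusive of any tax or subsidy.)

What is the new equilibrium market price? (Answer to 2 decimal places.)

276.00

Before the shock: 2015 - 6P = 6P - 961 ⇒ 2976 = 12P ⇒ P = 248, Q = 527.
Since buyers' out-of-pocket price is the market price minus the rebate, the effective demand curve becomes Qd = 2351 - 6P.
Setting them equal: 2351 - 6P = 6P - 961 → 3312 = 12P, so P = 276 and Q = 695.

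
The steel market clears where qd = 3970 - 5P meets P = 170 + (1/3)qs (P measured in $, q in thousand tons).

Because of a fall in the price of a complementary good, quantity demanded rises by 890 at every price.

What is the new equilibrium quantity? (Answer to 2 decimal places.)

Solve the original market: 3970 - 5P = 3P - 510, hence P = 560 and q = 1170.
The new curves are qd = 4860 - 5P (demand) and qs = 3P - 510 (supply).
Setting them equal: 4860 - 5P = 3P - 510 → 5370 = 8P, so P = 671.25 and q = 1503.75.

1503.75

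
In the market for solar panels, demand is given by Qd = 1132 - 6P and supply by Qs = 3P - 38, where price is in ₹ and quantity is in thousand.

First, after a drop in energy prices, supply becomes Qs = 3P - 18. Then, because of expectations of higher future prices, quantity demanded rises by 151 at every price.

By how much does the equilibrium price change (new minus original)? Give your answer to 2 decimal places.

Before the shock: 1132 - 6P = 3P - 38 ⇒ 1170 = 9P ⇒ P = 130, Q = 352.
After the shift, demand is Qd = 1283 - 6P and supply is Qs = 3P - 18.
Clearing the new market: 1283 - 6P = 3P - 18, so P = 1301/9 ≈ 144.5556 and Q = 1247/3 ≈ 415.6667.
ΔP = 144.5556 − 130 = +14.56.

+14.56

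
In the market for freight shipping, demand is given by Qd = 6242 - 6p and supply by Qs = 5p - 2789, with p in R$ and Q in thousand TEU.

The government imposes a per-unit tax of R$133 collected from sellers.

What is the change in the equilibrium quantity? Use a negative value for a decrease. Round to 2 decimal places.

Before the shock: 6242 - 6p = 5p - 2789 ⇒ 9031 = 11p ⇒ p = 821, Q = 1316.
Since sellers keep the price net of the tax, the effective supply curve becomes Qs = 5p - 3454.
Setting them equal: 6242 - 6p = 5p - 3454 → 9696 = 11p, so p = 9696/11 ≈ 881.4545 and Q = 10486/11 ≈ 953.2727.
ΔQ = 953.2727 − 1316 = -362.73.

-362.73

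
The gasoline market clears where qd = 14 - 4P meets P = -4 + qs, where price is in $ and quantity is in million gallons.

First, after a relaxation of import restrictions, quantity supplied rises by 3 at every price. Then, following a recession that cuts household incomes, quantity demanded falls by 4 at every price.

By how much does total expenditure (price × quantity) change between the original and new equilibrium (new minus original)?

-7.44

Before the shock: 14 - 4P = P + 4 ⇒ 10 = 5P ⇒ P = 2, q = 6.
The new curves are qd = 10 - 4P (demand) and qs = P + 7 (supply).
New equilibrium: 10 - 4P = P + 7 ⇒ 3 = 5P ⇒ P = 0.6, q = 7.6.
Expenditure moves from 2×6 = 12 to 0.6×7.6 = 4.56; change = -7.44.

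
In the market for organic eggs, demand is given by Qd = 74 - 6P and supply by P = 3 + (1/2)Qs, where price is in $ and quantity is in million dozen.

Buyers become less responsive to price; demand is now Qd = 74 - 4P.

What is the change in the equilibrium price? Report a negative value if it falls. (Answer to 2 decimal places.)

+3.33

Initially, 74 - 6P = 2P - 6, so 80 = 8P and P = 10, Q = 14.
After the shift, demand is Qd = 74 - 4P and supply is Qs = 2P - 6.
Setting them equal: 74 - 4P = 2P - 6 → 80 = 6P, so P = 40/3 ≈ 13.3333 and Q = 62/3 ≈ 20.6667.
ΔP = 13.3333 − 10 = +3.33.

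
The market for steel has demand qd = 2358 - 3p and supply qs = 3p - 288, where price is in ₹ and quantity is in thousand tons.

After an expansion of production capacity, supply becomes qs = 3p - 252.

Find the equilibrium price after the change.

Solve the original market: 2358 - 3p = 3p - 288, hence p = 441 and q = 1035.
The shock moves the curves to qd = 2358 - 3p and qs = 3p - 252.
Setting them equal: 2358 - 3p = 3p - 252 → 2610 = 6p, so p = 435 and q = 1053.

435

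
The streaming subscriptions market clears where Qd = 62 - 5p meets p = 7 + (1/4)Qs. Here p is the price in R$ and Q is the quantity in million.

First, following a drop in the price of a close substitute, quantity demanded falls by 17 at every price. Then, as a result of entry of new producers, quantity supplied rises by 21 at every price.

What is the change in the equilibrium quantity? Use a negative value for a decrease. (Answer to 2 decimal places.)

+4.11

Initially, 62 - 5p = 4p - 28, so 90 = 9p and p = 10, Q = 12.
After the shift, demand is Qd = 45 - 5p and supply is Qs = 4p - 7.
Equate the new curves: 45 - 5p = 4p - 7, giving 52 = 9p, p = 52/9 ≈ 5.7778, Q = 145/9 ≈ 16.1111.
ΔQ = 16.1111 − 12 = +4.11.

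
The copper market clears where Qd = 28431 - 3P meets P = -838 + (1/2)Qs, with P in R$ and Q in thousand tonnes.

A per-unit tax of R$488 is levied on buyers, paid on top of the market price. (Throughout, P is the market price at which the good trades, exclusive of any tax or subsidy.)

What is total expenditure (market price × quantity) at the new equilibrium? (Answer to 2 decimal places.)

Before the shock: 28431 - 3P = 2P + 1676 ⇒ 26755 = 5P ⇒ P = 5351, Q = 12378.
Since buyers pay the price plus the tax, the effective demand curve becomes Qd = 26967 - 3P.
New equilibrium: 26967 - 3P = 2P + 1676 ⇒ 25291 = 5P ⇒ P = 5058.2, Q = 11792.4.
New expenditure = 5058.2 × 11792.4 = 59648317.68.

59648317.68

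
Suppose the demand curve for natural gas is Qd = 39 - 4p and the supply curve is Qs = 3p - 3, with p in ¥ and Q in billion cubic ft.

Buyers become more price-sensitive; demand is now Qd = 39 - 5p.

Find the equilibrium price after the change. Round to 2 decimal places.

Initially, 39 - 4p = 3p - 3, so 42 = 7p and p = 6, Q = 15.
With the change applied: demand Qd = 39 - 5p, supply Qs = 3p - 3.
Setting them equal: 39 - 5p = 3p - 3 → 42 = 8p, so p = 5.25 and Q = 12.75.

5.25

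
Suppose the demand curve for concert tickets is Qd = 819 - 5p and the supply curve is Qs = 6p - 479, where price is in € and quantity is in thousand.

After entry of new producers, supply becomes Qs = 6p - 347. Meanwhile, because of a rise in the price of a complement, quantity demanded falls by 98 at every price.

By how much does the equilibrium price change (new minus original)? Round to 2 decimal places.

Initially, 819 - 5p = 6p - 479, so 1298 = 11p and p = 118, Q = 229.
With the change applied: demand Qd = 721 - 5p, supply Qs = 6p - 347.
New equilibrium: 721 - 5p = 6p - 347 ⇒ 1068 = 11p ⇒ p = 1068/11 ≈ 97.0909, Q = 2591/11 ≈ 235.5455.
Δp = 97.0909 − 118 = -20.91.

-20.91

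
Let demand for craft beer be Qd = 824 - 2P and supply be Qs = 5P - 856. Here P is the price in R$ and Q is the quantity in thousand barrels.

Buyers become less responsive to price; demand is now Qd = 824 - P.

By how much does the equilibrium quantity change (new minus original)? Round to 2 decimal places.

Solve the original market: 824 - 2P = 5P - 856, hence P = 240 and Q = 344.
After the shift, demand is Qd = 824 - P and supply is Qs = 5P - 856.
Setting them equal: 824 - P = 5P - 856 → 1680 = 6P, so P = 280 and Q = 544.
ΔQ = 544 − 344 = +200.00.

+200.00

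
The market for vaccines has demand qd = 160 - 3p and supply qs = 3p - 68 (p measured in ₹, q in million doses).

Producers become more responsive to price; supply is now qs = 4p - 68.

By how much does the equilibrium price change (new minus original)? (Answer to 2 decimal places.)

Initially, 160 - 3p = 3p - 68, so 228 = 6p and p = 38, q = 46.
The new curves are qd = 160 - 3p (demand) and qs = 4p - 68 (supply).
Equate the new curves: 160 - 3p = 4p - 68, giving 228 = 7p, p = 228/7 ≈ 32.5714, q = 436/7 ≈ 62.2857.
Δp = 32.5714 − 38 = -5.43.

-5.43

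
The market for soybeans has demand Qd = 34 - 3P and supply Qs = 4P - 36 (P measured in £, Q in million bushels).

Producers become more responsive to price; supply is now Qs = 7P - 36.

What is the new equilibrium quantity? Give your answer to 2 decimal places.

Original equilibrium: 34 - 3P = 4P - 36 gives 70 = 7P, so P = 10 and Q = 4.
With the change applied: demand Qd = 34 - 3P, supply Qs = 7P - 36.
Clearing the new market: 34 - 3P = 7P - 36, so P = 7 and Q = 13.

13.00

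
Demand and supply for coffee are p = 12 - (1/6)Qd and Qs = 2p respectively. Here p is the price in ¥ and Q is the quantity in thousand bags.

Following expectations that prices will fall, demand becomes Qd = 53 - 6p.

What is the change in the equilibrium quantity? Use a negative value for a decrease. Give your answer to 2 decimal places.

-4.75

Solve the original market: 72 - 6p = 2p, hence p = 9 and Q = 18.
After the shift, demand is Qd = 53 - 6p and supply is Qs = 2p.
New equilibrium: 53 - 6p = 2p ⇒ 53 = 8p ⇒ p = 6.625, Q = 13.25.
ΔQ = 13.25 − 18 = -4.75.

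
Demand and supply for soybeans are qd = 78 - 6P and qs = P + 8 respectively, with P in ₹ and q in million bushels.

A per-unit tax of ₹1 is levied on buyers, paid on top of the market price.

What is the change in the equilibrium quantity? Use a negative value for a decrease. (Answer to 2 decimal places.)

-0.86

Initially, 78 - 6P = P + 8, so 70 = 7P and P = 10, q = 18.
Since buyers pay the price plus the tax, the effective demand curve becomes qd = 72 - 6P.
New equilibrium: 72 - 6P = P + 8 ⇒ 64 = 7P ⇒ P = 64/7 ≈ 9.1429, q = 120/7 ≈ 17.1429.
Δq = 17.1429 − 18 = -0.86.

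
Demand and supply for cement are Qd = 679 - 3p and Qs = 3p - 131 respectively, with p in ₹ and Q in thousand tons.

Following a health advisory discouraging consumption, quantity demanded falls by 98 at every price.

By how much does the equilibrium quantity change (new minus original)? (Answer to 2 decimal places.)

-49.00

Original equilibrium: 679 - 3p = 3p - 131 gives 810 = 6p, so p = 135 and Q = 274.
After the shift, demand is Qd = 581 - 3p and supply is Qs = 3p - 131.
Setting them equal: 581 - 3p = 3p - 131 → 712 = 6p, so p = 356/3 ≈ 118.6667 and Q = 225.
ΔQ = 225 − 274 = -49.00.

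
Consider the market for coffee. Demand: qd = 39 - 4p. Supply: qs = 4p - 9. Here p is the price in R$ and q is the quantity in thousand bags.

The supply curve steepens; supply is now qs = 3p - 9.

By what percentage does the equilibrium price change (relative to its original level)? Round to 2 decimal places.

Original equilibrium: 39 - 4p = 4p - 9 gives 48 = 8p, so p = 6 and q = 15.
The new curves are qd = 39 - 4p (demand) and qs = 3p - 9 (supply).
New equilibrium: 39 - 4p = 3p - 9 ⇒ 48 = 7p ⇒ p = 48/7 ≈ 6.8571, q = 81/7 ≈ 11.5714.
%Δp = (6.8571 − 6) / 6 × 100 = +14.29%.

+14.29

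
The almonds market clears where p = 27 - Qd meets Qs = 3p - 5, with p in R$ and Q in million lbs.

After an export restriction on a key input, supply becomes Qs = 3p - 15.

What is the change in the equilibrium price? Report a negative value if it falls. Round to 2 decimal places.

+2.50

Before the shock: 27 - p = 3p - 5 ⇒ 32 = 4p ⇒ p = 8, Q = 19.
After the shift, demand is Qd = 27 - p and supply is Qs = 3p - 15.
Clearing the new market: 27 - p = 3p - 15, so p = 10.5 and Q = 16.5.
Δp = 10.5 − 8 = +2.50.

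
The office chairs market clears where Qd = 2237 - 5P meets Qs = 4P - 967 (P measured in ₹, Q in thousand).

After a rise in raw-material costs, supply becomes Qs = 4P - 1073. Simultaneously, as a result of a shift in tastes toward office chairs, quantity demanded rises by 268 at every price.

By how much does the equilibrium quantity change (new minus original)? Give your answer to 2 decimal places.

+60.22

Before the shock: 2237 - 5P = 4P - 967 ⇒ 3204 = 9P ⇒ P = 356, Q = 457.
The new curves are Qd = 2505 - 5P (demand) and Qs = 4P - 1073 (supply).
Clearing the new market: 2505 - 5P = 4P - 1073, so P = 3578/9 ≈ 397.5556 and Q = 4655/9 ≈ 517.2222.
ΔQ = 517.2222 − 457 = +60.22.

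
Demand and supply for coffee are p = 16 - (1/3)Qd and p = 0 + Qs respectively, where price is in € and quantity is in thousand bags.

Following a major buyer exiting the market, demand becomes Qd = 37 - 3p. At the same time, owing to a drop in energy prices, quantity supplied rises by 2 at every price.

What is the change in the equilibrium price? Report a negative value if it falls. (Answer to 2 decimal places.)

-3.25

Original equilibrium: 48 - 3p = p gives 48 = 4p, so p = 12 and Q = 12.
After the shift, demand is Qd = 37 - 3p and supply is Qs = p + 2.
New equilibrium: 37 - 3p = p + 2 ⇒ 35 = 4p ⇒ p = 8.75, Q = 10.75.
Δp = 8.75 − 12 = -3.25.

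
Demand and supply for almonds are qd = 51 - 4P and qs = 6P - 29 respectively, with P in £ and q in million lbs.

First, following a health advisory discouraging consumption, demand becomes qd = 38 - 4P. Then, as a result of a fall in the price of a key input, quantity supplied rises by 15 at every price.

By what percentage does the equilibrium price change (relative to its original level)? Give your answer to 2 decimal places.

Original equilibrium: 51 - 4P = 6P - 29 gives 80 = 10P, so P = 8 and q = 19.
The new curves are qd = 38 - 4P (demand) and qs = 6P - 14 (supply).
Setting them equal: 38 - 4P = 6P - 14 → 52 = 10P, so P = 5.2 and q = 17.2.
%ΔP = (5.2 − 8) / 8 × 100 = -35.00%.

-35.00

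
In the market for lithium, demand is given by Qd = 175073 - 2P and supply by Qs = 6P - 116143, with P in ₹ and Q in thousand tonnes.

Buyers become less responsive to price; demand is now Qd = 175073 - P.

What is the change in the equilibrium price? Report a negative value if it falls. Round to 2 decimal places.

+5200.29

Before the shock: 175073 - 2P = 6P - 116143 ⇒ 291216 = 8P ⇒ P = 36402, Q = 102269.
With the change applied: demand Qd = 175073 - P, supply Qs = 6P - 116143.
Equate the new curves: 175073 - P = 6P - 116143, giving 291216 = 7P, P = 291216/7 ≈ 41602.2857, Q = 934295/7 ≈ 133470.7143.
ΔP = 41602.2857 − 36402 = +5200.29.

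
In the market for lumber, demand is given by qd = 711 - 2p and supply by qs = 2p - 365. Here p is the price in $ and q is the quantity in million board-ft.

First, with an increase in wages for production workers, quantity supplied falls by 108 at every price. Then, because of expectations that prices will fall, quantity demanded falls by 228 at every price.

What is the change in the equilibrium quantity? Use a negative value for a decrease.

Original equilibrium: 711 - 2p = 2p - 365 gives 1076 = 4p, so p = 269 and q = 173.
After the shift, demand is qd = 483 - 2p and supply is qs = 2p - 473.
Setting them equal: 483 - 2p = 2p - 473 → 956 = 4p, so p = 239 and q = 5.
Δq = 5 − 173 = -168.

-168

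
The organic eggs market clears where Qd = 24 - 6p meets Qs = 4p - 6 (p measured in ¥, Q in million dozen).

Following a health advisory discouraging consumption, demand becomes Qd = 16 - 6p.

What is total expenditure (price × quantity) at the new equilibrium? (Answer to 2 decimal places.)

6.16

Initially, 24 - 6p = 4p - 6, so 30 = 10p and p = 3, Q = 6.
The shock moves the curves to Qd = 16 - 6p and Qs = 4p - 6.
Setting them equal: 16 - 6p = 4p - 6 → 22 = 10p, so p = 2.2 and Q = 2.8.
New expenditure = 2.2 × 2.8 = 6.16.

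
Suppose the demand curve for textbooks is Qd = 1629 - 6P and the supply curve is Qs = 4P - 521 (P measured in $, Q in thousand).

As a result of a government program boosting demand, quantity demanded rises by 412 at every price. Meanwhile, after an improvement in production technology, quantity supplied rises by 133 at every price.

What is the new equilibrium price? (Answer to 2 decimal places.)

Original equilibrium: 1629 - 6P = 4P - 521 gives 2150 = 10P, so P = 215 and Q = 339.
After the shift, demand is Qd = 2041 - 6P and supply is Qs = 4P - 388.
New equilibrium: 2041 - 6P = 4P - 388 ⇒ 2429 = 10P ⇒ P = 242.9, Q = 583.6.

242.90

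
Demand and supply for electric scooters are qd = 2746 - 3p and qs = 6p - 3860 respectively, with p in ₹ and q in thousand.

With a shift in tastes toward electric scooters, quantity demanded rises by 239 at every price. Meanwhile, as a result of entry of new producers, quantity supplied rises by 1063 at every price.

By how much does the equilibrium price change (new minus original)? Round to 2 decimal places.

Original equilibrium: 2746 - 3p = 6p - 3860 gives 6606 = 9p, so p = 734 and q = 544.
The shock moves the curves to qd = 2985 - 3p and qs = 6p - 2797.
Clearing the new market: 2985 - 3p = 6p - 2797, so p = 5782/9 ≈ 642.4444 and q = 3173/3 ≈ 1057.6667.
Δp = 642.4444 − 734 = -91.56.

-91.56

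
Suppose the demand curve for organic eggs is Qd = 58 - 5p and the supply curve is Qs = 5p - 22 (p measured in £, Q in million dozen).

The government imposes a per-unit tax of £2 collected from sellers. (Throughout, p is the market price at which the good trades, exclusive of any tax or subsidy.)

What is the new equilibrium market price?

Solve the original market: 58 - 5p = 5p - 22, hence p = 8 and Q = 18.
Since sellers keep the price net of the tax, the effective supply curve becomes Qs = 5p - 32.
Setting them equal: 58 - 5p = 5p - 32 → 90 = 10p, so p = 9 and Q = 13.

9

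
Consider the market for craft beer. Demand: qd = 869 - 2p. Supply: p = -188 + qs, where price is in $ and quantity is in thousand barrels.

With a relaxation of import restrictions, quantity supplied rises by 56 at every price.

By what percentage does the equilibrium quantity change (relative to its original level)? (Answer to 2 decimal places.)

Original equilibrium: 869 - 2p = p + 188 gives 681 = 3p, so p = 227 and q = 415.
The new curves are qd = 869 - 2p (demand) and qs = p + 244 (supply).
Setting them equal: 869 - 2p = p + 244 → 625 = 3p, so p = 625/3 ≈ 208.3333 and q = 1357/3 ≈ 452.3333.
%Δq = (452.3333 − 415) / 415 × 100 = +9.00%.

+9.00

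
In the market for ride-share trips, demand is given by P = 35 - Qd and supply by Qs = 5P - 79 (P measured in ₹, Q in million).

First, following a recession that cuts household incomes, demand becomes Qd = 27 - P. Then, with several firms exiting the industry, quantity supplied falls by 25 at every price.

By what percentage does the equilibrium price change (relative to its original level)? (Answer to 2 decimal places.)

Before the shock: 35 - P = 5P - 79 ⇒ 114 = 6P ⇒ P = 19, Q = 16.
The shock moves the curves to Qd = 27 - P and Qs = 5P - 104.
New equilibrium: 27 - P = 5P - 104 ⇒ 131 = 6P ⇒ P = 131/6 ≈ 21.8333, Q = 31/6 ≈ 5.1667.
%ΔP = (21.8333 − 19) / 19 × 100 = +14.91%.

+14.91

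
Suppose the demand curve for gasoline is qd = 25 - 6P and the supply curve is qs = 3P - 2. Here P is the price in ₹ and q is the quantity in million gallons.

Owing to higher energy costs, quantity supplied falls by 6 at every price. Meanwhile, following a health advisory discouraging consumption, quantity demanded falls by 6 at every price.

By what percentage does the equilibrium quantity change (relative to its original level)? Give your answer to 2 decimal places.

Solve the original market: 25 - 6P = 3P - 2, hence P = 3 and q = 7.
After the shift, demand is qd = 19 - 6P and supply is qs = 3P - 8.
Clearing the new market: 19 - 6P = 3P - 8, so P = 3 and q = 1.
%Δq = (1 − 7) / 7 × 100 = -85.71%.

-85.71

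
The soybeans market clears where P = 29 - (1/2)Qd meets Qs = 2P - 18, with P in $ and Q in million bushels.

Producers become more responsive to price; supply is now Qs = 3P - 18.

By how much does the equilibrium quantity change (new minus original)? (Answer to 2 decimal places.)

Initially, 58 - 2P = 2P - 18, so 76 = 4P and P = 19, Q = 20.
The new curves are Qd = 58 - 2P (demand) and Qs = 3P - 18 (supply).
New equilibrium: 58 - 2P = 3P - 18 ⇒ 76 = 5P ⇒ P = 15.2, Q = 27.6.
ΔQ = 27.6 − 20 = +7.60.

+7.60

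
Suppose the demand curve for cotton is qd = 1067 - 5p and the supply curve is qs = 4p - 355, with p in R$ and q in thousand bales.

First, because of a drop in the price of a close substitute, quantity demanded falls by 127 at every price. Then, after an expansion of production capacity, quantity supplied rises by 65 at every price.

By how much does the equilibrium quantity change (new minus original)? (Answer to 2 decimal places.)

-20.33

Initially, 1067 - 5p = 4p - 355, so 1422 = 9p and p = 158, q = 277.
The shock moves the curves to qd = 940 - 5p and qs = 4p - 290.
Equate the new curves: 940 - 5p = 4p - 290, giving 1230 = 9p, p = 410/3 ≈ 136.6667, q = 770/3 ≈ 256.6667.
Δq = 256.6667 − 277 = -20.33.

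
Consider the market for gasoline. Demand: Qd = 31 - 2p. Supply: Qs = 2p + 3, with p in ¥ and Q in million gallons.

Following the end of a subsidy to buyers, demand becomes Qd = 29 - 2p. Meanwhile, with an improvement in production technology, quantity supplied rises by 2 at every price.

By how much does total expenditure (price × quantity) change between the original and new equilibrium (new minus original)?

Initially, 31 - 2p = 2p + 3, so 28 = 4p and p = 7, Q = 17.
The shock moves the curves to Qd = 29 - 2p and Qs = 2p + 5.
New equilibrium: 29 - 2p = 2p + 5 ⇒ 24 = 4p ⇒ p = 6, Q = 17.
Expenditure moves from 7×17 = 119 to 6×17 = 102; change = -17.

-17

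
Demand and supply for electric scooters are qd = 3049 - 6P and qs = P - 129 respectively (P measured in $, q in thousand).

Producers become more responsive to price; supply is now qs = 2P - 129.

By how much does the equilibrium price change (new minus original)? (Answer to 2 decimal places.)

-56.75

Solve the original market: 3049 - 6P = P - 129, hence P = 454 and q = 325.
The new curves are qd = 3049 - 6P (demand) and qs = 2P - 129 (supply).
Clearing the new market: 3049 - 6P = 2P - 129, so P = 397.25 and q = 665.5.
ΔP = 397.25 − 454 = -56.75.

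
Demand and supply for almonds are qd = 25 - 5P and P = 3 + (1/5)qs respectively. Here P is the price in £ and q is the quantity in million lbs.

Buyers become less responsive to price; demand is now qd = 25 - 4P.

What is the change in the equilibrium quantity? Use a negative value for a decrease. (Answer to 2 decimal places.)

Original equilibrium: 25 - 5P = 5P - 15 gives 40 = 10P, so P = 4 and q = 5.
With the change applied: demand qd = 25 - 4P, supply qs = 5P - 15.
Setting them equal: 25 - 4P = 5P - 15 → 40 = 9P, so P = 40/9 ≈ 4.4444 and q = 65/9 ≈ 7.2222.
Δq = 7.2222 − 5 = +2.22.

+2.22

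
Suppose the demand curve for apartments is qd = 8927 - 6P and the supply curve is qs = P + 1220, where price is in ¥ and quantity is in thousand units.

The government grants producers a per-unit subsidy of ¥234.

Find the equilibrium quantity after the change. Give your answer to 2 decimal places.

Solve the original market: 8927 - 6P = P + 1220, hence P = 1101 and q = 2321.
Since sellers receive the price plus the subsidy, the effective supply curve becomes qs = P + 1454.
Setting them equal: 8927 - 6P = P + 1454 → 7473 = 7P, so P = 7473/7 ≈ 1067.5714 and q = 17651/7 ≈ 2521.5714.

2521.57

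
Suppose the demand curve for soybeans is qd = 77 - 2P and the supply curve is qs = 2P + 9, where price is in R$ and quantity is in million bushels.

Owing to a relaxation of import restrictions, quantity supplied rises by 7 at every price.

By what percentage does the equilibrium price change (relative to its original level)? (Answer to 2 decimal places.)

-10.29

Initially, 77 - 2P = 2P + 9, so 68 = 4P and P = 17, q = 43.
The shock moves the curves to qd = 77 - 2P and qs = 2P + 16.
New equilibrium: 77 - 2P = 2P + 16 ⇒ 61 = 4P ⇒ P = 15.25, q = 46.5.
%ΔP = (15.25 − 17) / 17 × 100 = -10.29%.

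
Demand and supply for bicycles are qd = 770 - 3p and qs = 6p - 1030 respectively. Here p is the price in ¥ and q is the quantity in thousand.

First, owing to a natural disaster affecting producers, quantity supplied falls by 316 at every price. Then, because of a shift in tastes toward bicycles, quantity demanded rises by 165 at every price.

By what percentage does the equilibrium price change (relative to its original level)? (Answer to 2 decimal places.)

Before the shock: 770 - 3p = 6p - 1030 ⇒ 1800 = 9p ⇒ p = 200, q = 170.
The new curves are qd = 935 - 3p (demand) and qs = 6p - 1346 (supply).
New equilibrium: 935 - 3p = 6p - 1346 ⇒ 2281 = 9p ⇒ p = 2281/9 ≈ 253.4444, q = 524/3 ≈ 174.6667.
%Δp = (253.4444 − 200) / 200 × 100 = +26.72%.

+26.72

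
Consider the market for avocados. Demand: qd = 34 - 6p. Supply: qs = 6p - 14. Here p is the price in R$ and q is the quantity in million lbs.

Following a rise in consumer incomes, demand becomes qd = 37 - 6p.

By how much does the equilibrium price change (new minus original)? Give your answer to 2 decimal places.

Original equilibrium: 34 - 6p = 6p - 14 gives 48 = 12p, so p = 4 and q = 10.
The new curves are qd = 37 - 6p (demand) and qs = 6p - 14 (supply).
New equilibrium: 37 - 6p = 6p - 14 ⇒ 51 = 12p ⇒ p = 4.25, q = 11.5.
Δp = 4.25 − 4 = +0.25.

+0.25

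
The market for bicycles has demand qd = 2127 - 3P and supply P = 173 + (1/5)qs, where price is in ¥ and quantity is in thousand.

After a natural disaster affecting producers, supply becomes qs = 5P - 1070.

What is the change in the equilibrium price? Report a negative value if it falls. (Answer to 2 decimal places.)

Original equilibrium: 2127 - 3P = 5P - 865 gives 2992 = 8P, so P = 374 and q = 1005.
The shock moves the curves to qd = 2127 - 3P and qs = 5P - 1070.
Equate the new curves: 2127 - 3P = 5P - 1070, giving 3197 = 8P, P = 399.625, q = 928.125.
ΔP = 399.625 − 374 = +25.63.

+25.63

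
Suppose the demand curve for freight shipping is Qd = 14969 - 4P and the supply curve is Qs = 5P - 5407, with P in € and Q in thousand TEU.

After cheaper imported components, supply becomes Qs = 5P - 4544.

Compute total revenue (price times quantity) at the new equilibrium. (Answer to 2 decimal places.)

Before the shock: 14969 - 4P = 5P - 5407 ⇒ 20376 = 9P ⇒ P = 2264, Q = 5913.
The shock moves the curves to Qd = 14969 - 4P and Qs = 5P - 4544.
New equilibrium: 14969 - 4P = 5P - 4544 ⇒ 19513 = 9P ⇒ P = 19513/9 ≈ 2168.1111, Q = 56669/9 ≈ 6296.5556.
New expenditure = 2168.1111 × 6296.5556 = 13651632.06.

13651632.06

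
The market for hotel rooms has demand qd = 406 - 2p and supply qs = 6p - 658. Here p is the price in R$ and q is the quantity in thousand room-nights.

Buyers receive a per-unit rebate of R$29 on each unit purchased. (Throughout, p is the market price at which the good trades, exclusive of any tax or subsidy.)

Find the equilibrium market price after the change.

Initially, 406 - 2p = 6p - 658, so 1064 = 8p and p = 133, q = 140.
Since buyers' out-of-pocket price is the market price minus the rebate, the effective demand curve becomes qd = 464 - 2p.
Clearing the new market: 464 - 2p = 6p - 658, so p = 140.25 and q = 183.5.

140.25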